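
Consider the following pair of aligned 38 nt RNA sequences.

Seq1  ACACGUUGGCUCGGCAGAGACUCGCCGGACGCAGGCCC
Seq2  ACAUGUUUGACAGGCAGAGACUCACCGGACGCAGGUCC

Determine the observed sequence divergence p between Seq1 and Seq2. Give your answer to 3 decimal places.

0.184

Mismatches occur at site 4 (C↔U), site 8 (G↔U), site 10 (C↔A), site 11 (U↔C), site 12 (C↔A), site 24 (G↔A), site 36 (C↔U).
There are 7 differences over 38 sites, so p = 7/38 = 0.184.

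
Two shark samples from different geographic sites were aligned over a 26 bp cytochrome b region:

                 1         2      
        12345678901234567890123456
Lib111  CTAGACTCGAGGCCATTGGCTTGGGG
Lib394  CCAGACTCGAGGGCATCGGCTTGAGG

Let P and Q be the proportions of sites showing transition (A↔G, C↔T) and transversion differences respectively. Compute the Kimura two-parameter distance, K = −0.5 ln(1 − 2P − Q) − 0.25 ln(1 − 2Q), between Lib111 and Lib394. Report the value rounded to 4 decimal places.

0.1768

Differing sites — 2:T/C (Ti); 13:C/G (Tv); 17:T/C (Ti); 24:G/A (Ti).
Of the 4 differences, 3 transitions and 1 transversion over 26 sites: P = 3/26 = 0.115385, Q = 1/26 = 0.038462.
d = −0.5·ln(0.730768) − 0.25·ln(0.923076) = −0.5·(-0.313659) − 0.25·(-0.080044) = 0.1768.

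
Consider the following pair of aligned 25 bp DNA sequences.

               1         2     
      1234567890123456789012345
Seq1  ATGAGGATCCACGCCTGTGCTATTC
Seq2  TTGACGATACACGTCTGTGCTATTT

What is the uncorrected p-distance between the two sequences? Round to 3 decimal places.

0.200

Differing sites — 1:A/T; 5:G/C; 9:C/A; 14:C/T; 25:C/T.
There are 5 differences over 25 sites, so p = 5/25 = 0.200.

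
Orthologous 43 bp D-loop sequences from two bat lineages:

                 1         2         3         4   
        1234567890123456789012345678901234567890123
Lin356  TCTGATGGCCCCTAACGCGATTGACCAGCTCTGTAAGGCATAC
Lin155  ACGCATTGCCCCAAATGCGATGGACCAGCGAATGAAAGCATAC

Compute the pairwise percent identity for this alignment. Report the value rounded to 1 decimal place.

69.8%

Differing sites — 1:T/A; 3:T/G; 4:G/C; 7:G/T; 13:T/A; 16:C/T; 22:T/G; 30:T/G; 31:C/A; 32:T/A; 33:G/T; 34:T/G; 37:G/A.
30 of the 43 sites match, so the percent identity is 30/43 × 100 = 69.8%.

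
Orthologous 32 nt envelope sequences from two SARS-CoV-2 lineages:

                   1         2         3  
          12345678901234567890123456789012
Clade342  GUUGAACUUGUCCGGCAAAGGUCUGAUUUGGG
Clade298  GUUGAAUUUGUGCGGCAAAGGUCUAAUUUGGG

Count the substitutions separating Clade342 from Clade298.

Differing sites — 7:C/U; 12:C/G; 25:G/A.
That gives 3 mismatches out of 32 aligned sites, so the Hamming distance is 3.

3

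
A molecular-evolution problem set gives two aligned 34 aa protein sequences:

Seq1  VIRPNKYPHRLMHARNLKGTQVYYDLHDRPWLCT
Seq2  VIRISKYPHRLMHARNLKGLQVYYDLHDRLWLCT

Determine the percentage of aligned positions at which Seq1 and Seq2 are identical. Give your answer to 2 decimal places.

Mismatches occur at site 4 (P/I), site 5 (N/S), site 20 (T/L), site 30 (P/L).
30 of the 34 sites match, so the percent identity is 30/34 × 100 = 88.24%.

88.24%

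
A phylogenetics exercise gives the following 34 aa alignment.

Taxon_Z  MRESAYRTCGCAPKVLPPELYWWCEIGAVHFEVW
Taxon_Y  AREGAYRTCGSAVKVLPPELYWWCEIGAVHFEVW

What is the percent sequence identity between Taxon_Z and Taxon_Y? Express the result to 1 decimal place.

Mismatches occur at site 1 (M→A), site 4 (S→G), site 11 (C→S), site 13 (P→V).
30 of the 34 sites match, so the percent identity is 30/34 × 100 = 88.2%.

88.2%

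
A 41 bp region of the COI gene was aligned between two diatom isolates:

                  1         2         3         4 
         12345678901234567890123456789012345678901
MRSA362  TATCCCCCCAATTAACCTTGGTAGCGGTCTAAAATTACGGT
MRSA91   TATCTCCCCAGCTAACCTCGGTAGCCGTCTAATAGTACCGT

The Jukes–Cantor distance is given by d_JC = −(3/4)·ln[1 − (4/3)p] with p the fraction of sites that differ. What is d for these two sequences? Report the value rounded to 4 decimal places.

0.2260

Differing sites — 5:C/T; 11:A/G; 12:T/C; 19:T/C; 26:G/C; 33:A/T; 35:T/G; 39:G/C.
p = 8/41 = 0.195122.
d = −0.75 · ln(1 − (4/3)·0.195122) = −0.75 · ln(0.739837) = −0.75 · (-0.301325) = 0.2260.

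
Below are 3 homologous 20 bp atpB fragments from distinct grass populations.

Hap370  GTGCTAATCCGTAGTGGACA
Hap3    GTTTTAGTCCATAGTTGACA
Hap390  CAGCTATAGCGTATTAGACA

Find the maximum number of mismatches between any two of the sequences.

10

Pairwise Hamming distances:
  Hap370 vs Hap3: 5
  Hap370 vs Hap390: 7
  Hap3 vs Hap390: 10
The largest is 10, between Hap3 and Hap390.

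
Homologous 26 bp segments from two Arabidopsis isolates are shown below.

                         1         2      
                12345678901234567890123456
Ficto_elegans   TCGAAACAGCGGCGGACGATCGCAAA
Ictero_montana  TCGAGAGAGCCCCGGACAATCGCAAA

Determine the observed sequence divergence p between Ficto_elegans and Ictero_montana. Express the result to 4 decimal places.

0.1923

The sequences differ at positions 5 (A/G), 7 (C/G), 11 (G/C), 12 (G/C), 18 (G/A).
There are 5 differences over 26 sites, so p = 5/26 = 0.1923.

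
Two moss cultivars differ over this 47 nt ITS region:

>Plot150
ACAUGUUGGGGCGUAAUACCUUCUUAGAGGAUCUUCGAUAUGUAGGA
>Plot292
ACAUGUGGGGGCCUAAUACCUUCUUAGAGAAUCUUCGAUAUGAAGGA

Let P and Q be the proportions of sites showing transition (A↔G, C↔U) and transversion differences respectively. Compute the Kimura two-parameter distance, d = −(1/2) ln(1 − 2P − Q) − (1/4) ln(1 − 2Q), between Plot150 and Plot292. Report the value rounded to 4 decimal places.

Mismatches occur at site 7 (U↔G, transversion), site 13 (G↔C, transversion), site 30 (G↔A, transition), site 43 (U↔A, transversion).
Of the 4 differences, 1 transition and 3 transversions over 47 sites: P = 1/47 = 0.021277, Q = 3/47 = 0.063830.
d = −0.5·ln(0.893616) − 0.25·ln(0.872340) = −0.5·(-0.112479) − 0.25·(-0.136576) = 0.0904.

0.0904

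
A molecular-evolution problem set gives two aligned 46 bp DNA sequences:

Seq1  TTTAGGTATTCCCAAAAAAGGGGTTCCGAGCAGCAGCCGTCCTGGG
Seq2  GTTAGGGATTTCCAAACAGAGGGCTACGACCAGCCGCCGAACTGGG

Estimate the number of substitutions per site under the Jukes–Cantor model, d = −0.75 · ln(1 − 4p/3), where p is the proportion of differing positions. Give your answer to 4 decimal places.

0.3206

Mismatches occur at site 1 (T→G), site 7 (T→G), site 11 (C→T), site 17 (A→C), site 19 (A→G), site 20 (G→A), site 24 (T→C), site 26 (C→A), site 30 (G→C), site 35 (A→C), site 40 (T→A), site 41 (C→A).
p = 12/46 = 0.260870.
d = −0.75 · ln(1 − (4/3)·0.260870) = −0.75 · ln(0.652173) = −0.75 · (-0.427445) = 0.3206.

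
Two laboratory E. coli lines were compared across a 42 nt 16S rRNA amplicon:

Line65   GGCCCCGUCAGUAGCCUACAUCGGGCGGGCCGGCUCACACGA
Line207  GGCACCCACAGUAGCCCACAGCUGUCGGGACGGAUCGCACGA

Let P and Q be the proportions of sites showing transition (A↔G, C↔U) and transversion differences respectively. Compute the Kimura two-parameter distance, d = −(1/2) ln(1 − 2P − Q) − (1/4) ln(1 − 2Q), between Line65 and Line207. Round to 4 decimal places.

0.2881

The sequences differ at positions 4 (C/A, transversion), 7 (G/C, transversion), 8 (U/A, transversion), 17 (U/C, transition), 21 (U/G, transversion), 23 (G/U, transversion), 25 (G/U, transversion), 30 (C/A, transversion), 34 (C/A, transversion), 37 (A/G, transition).
Of the 10 differences, 2 transitions and 8 transversions over 42 sites: P = 2/42 = 0.047619, Q = 8/42 = 0.190476.
d = −0.5·ln(0.714286) − 0.25·ln(0.619048) = −0.5·(-0.336472) − 0.25·(-0.479572) = 0.2881.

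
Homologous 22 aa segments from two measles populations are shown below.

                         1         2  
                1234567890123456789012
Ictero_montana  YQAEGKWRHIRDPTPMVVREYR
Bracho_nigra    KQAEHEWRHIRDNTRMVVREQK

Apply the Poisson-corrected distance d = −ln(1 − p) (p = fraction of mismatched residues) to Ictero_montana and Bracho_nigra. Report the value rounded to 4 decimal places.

Differing sites — 1:Y/K; 5:G/H; 6:K/E; 13:P/N; 15:P/R; 21:Y/Q; 22:R/K.
p = 7/22 = 0.318182.
d = −ln(1 − 0.318182) = −ln(0.681818) = 0.3830.

0.3830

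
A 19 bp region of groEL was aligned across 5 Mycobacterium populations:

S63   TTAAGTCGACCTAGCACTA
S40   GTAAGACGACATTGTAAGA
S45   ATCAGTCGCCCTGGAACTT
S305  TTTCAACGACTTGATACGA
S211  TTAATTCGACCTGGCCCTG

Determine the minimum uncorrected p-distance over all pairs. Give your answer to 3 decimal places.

0.211

Pairwise Hamming distances:
  S63 vs S40: 7
  S63 vs S45: 6
  S63 vs S305: 9
  S63 vs S211: 4
  S40 vs S45: 10
  S40 vs S305: 8
  S40 vs S211: 10
  S45 vs S305: 11
  S45 vs S211: 7
  S305 vs S211: 10
The smallest is 4 mismatches, between S63 and S211; p = 4/19 = 0.211.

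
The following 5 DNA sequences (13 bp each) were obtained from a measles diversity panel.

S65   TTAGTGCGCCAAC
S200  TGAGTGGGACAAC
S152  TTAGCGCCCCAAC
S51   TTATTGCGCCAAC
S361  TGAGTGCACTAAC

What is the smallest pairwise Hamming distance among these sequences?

1

Pairwise Hamming distances:
  S65 vs S200: 3
  S65 vs S152: 2
  S65 vs S51: 1
  S65 vs S361: 3
  S200 vs S152: 5
  S200 vs S51: 4
  S200 vs S361: 4
  S152 vs S51: 3
  S152 vs S361: 4
  S51 vs S361: 4
The smallest is 1, between S65 and S51.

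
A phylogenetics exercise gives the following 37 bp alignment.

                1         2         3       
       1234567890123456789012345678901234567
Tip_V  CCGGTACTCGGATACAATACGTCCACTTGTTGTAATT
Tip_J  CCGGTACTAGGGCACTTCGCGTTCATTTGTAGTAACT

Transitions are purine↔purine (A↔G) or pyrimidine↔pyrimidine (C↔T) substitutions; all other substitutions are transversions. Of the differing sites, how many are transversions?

The sequences differ at positions 9 (C/A, transversion), 12 (A/G, transition), 13 (T/C, transition), 16 (A/T, transversion), 17 (A/T, transversion), 18 (T/C, transition), 19 (A/G, transition), 23 (C/T, transition), 26 (C/T, transition), 31 (T/A, transversion), 36 (T/C, transition).
Of the 11 differences, 7 transitions and 4 transversions, so the answer is 4.

4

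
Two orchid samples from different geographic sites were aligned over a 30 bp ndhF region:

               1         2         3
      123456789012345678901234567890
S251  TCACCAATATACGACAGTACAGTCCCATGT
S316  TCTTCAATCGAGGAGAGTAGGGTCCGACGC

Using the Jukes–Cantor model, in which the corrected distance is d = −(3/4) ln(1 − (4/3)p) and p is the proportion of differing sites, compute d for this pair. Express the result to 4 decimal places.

0.5034

Differing sites — 3:A/T; 4:C/T; 9:A/C; 10:T/G; 12:C/G; 15:C/G; 20:C/G; 21:A/G; 26:C/G; 28:T/C; 30:T/C.
p = 11/30 = 0.366667.
d = −0.75 · ln(1 − (4/3)·0.366667) = −0.75 · ln(0.511111) = −0.75 · (-0.671168) = 0.5034.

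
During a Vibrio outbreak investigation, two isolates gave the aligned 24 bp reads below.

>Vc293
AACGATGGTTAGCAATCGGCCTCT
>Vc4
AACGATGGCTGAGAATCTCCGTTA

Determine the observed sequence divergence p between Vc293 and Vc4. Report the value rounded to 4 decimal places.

0.3750

The sequences differ at positions 9 (T/C), 11 (A/G), 12 (G/A), 13 (C/G), 18 (G/T), 19 (G/C), 21 (C/G), 23 (C/T), 24 (T/A).
There are 9 differences over 24 sites, so p = 9/24 = 0.3750.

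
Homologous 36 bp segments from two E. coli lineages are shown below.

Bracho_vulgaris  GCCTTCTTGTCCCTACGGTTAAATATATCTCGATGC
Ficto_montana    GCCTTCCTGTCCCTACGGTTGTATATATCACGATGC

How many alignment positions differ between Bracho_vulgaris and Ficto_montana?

4

The sequences differ at positions 7 (T/C), 21 (A/G), 22 (A/T), 30 (T/A).
That gives 4 mismatches out of 36 aligned sites, so the Hamming distance is 4.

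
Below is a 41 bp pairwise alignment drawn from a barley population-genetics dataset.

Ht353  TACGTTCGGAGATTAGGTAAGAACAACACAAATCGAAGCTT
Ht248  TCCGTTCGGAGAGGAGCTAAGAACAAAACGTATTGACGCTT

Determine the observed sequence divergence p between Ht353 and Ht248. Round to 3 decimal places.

Mismatches occur at site 2 (A↔C), site 13 (T↔G), site 14 (T↔G), site 17 (G↔C), site 27 (C↔A), site 30 (A↔G), site 31 (A↔T), site 34 (C↔T), site 37 (A↔C).
There are 9 differences over 41 sites, so p = 9/41 = 0.220.

0.220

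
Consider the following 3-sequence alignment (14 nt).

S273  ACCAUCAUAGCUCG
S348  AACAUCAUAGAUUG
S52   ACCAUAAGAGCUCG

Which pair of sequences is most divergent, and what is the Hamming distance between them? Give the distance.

5

Pairwise Hamming distances:
  S273 vs S348: 3
  S273 vs S52: 2
  S348 vs S52: 5
The largest is 5, between S348 and S52.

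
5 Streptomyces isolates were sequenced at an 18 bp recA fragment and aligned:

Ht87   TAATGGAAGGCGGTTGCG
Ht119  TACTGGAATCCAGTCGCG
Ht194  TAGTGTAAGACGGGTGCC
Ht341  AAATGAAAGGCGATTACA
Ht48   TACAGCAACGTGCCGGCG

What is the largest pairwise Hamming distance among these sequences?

11

Pairwise Hamming distances:
  Ht87 vs Ht119: 5
  Ht87 vs Ht194: 5
  Ht87 vs Ht341: 5
  Ht87 vs Ht48: 8
  Ht119 vs Ht194: 8
  Ht119 vs Ht341: 10
  Ht119 vs Ht48: 9
  Ht194 vs Ht341: 8
  Ht194 vs Ht48: 10
  Ht341 vs Ht48: 11
The largest is 11, between Ht341 and Ht48.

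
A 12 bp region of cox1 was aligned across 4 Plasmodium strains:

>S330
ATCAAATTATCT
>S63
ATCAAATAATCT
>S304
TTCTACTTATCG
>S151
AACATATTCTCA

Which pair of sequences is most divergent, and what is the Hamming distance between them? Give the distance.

7

Pairwise Hamming distances:
  S330 vs S63: 1
  S330 vs S304: 4
  S330 vs S151: 4
  S63 vs S304: 5
  S63 vs S151: 5
  S304 vs S151: 7
The largest is 7, between S304 and S151.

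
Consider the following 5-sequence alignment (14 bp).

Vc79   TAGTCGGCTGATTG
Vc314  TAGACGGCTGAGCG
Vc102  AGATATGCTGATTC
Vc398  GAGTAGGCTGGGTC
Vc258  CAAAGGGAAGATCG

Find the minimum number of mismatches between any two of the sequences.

3

Pairwise Hamming distances:
  Vc79 vs Vc314: 3
  Vc79 vs Vc102: 6
  Vc79 vs Vc398: 5
  Vc79 vs Vc258: 7
  Vc314 vs Vc102: 9
  Vc314 vs Vc398: 6
  Vc314 vs Vc258: 6
  Vc102 vs Vc398: 6
  Vc102 vs Vc258: 9
  Vc398 vs Vc258: 10
The smallest is 3, between Vc79 and Vc314.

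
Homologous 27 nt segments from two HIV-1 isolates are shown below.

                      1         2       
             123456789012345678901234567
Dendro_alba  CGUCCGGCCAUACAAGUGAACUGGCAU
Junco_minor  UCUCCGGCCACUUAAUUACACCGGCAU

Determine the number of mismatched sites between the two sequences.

Differing sites — 1:C/U; 2:G/C; 11:U/C; 12:A/U; 13:C/U; 16:G/U; 18:G/A; 19:A/C; 22:U/C.
That gives 9 mismatches out of 27 aligned sites, so the Hamming distance is 9.

9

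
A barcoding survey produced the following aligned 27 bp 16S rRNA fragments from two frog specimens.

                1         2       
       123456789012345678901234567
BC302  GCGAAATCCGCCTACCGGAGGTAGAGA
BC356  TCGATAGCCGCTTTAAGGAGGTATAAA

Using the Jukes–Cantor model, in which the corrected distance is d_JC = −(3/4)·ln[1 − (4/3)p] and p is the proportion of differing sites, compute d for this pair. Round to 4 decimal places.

Differing sites — 1:G/T; 5:A/T; 7:T/G; 12:C/T; 14:A/T; 15:C/A; 16:C/A; 24:G/T; 26:G/A.
p = 9/27 = 0.333333.
d = −0.75 · ln(1 − (4/3)·0.333333) = −0.75 · ln(0.555556) = −0.75 · (-0.587786) = 0.4408.

0.4408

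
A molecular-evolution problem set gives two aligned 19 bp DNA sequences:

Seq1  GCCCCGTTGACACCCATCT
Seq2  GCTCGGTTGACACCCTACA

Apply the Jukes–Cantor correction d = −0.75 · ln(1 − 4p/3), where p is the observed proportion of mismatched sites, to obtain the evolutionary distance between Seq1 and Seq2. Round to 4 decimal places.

The sequences differ at positions 3 (C/T), 5 (C/G), 16 (A/T), 17 (T/A), 19 (T/A).
p = 5/19 = 0.263158.
d = −0.75 · ln(1 − (4/3)·0.263158) = −0.75 · ln(0.649123) = −0.75 · (-0.432133) = 0.3241.

0.3241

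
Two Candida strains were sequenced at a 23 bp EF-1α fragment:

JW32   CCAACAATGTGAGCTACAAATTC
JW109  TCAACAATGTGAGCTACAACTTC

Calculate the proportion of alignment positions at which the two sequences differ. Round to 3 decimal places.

Mismatches occur at site 1 (C↔T), site 20 (A↔C).
There are 2 differences over 23 sites, so p = 2/23 = 0.087.

0.087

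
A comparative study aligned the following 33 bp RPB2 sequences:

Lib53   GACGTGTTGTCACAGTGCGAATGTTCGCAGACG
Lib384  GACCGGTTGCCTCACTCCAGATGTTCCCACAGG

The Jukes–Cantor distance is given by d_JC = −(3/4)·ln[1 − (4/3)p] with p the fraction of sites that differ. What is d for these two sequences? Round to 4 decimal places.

0.4408

Differing sites — 4:G/C; 5:T/G; 10:T/C; 12:A/T; 15:G/C; 17:G/C; 19:G/A; 20:A/G; 27:G/C; 30:G/C; 32:C/G.
p = 11/33 = 0.333333.
d = −0.75 · ln(1 − (4/3)·0.333333) = −0.75 · ln(0.555556) = −0.75 · (-0.587786) = 0.4408.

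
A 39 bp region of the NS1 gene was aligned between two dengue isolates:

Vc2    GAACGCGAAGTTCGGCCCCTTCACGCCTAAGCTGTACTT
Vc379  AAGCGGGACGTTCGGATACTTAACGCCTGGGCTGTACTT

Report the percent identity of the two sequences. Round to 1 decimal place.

The sequences differ at positions 1 (G/A), 3 (A/G), 6 (C/G), 9 (A/C), 16 (C/A), 17 (C/T), 18 (C/A), 22 (C/A), 29 (A/G), 30 (A/G).
29 of the 39 sites match, so the percent identity is 29/39 × 100 = 74.4%.

74.4%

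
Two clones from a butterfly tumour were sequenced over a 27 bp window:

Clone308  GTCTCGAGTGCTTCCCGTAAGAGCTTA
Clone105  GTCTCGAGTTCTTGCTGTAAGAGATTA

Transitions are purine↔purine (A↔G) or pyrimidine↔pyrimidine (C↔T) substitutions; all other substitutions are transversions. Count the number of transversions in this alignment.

Differing sites — 10:G/T (Tv); 14:C/G (Tv); 16:C/T (Ti); 24:C/A (Tv).
Of the 4 differences, 1 transition and 3 transversions, so the answer is 3.

3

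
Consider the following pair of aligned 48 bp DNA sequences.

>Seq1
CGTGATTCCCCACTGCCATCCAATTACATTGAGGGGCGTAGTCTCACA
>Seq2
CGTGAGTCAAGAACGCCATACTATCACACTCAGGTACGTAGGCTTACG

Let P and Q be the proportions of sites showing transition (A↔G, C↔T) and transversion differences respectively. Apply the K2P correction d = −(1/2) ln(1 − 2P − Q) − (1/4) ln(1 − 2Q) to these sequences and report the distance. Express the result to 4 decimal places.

0.4413

Mismatches occur at site 6 (T/G, transversion), site 9 (C/A, transversion), site 10 (C/A, transversion), site 11 (C/G, transversion), site 13 (C/A, transversion), site 14 (T/C, transition), site 20 (C/A, transversion), site 22 (A/T, transversion), site 25 (T/C, transition), site 29 (T/C, transition), site 31 (G/C, transversion), site 35 (G/T, transversion), site 36 (G/A, transition), site 42 (T/G, transversion), site 45 (C/T, transition), site 48 (A/G, transition).
Of the 16 differences, 6 transitions and 10 transversions over 48 sites: P = 6/48 = 0.125000, Q = 10/48 = 0.208333.
d = −0.5·ln(0.541667) − 0.25·ln(0.583334) = −0.5·(-0.613104) − 0.25·(-0.538995) = 0.4413.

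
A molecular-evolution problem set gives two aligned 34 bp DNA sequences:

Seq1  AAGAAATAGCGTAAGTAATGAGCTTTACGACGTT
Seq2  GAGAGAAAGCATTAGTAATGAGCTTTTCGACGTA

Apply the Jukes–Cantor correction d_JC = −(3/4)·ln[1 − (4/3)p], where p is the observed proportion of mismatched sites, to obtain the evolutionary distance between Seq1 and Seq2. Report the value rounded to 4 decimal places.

The sequences differ at positions 1 (A/G), 5 (A/G), 7 (T/A), 11 (G/A), 13 (A/T), 27 (A/T), 34 (T/A).
p = 7/34 = 0.205882.
d = −0.75 · ln(1 − (4/3)·0.205882) = −0.75 · ln(0.725491) = −0.75 · (-0.320907) = 0.2407.

0.2407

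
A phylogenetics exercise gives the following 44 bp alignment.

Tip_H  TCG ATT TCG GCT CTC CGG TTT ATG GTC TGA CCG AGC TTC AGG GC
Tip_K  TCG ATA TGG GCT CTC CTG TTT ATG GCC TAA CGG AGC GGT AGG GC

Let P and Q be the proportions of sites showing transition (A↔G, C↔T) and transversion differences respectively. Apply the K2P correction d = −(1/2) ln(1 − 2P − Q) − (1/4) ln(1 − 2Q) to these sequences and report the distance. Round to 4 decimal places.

Differing sites — 6:T/A (Tv); 8:C/G (Tv); 17:G/T (Tv); 26:T/C (Ti); 29:G/A (Ti); 32:C/G (Tv); 37:T/G (Tv); 38:T/G (Tv); 39:C/T (Ti).
Of the 9 differences, 3 transitions and 6 transversions over 44 sites: P = 3/44 = 0.068182, Q = 6/44 = 0.136364.
d = −0.5·ln(0.727272) − 0.25·ln(0.727272) = −0.5·(-0.318455) − 0.25·(-0.318455) = 0.2388.

0.2388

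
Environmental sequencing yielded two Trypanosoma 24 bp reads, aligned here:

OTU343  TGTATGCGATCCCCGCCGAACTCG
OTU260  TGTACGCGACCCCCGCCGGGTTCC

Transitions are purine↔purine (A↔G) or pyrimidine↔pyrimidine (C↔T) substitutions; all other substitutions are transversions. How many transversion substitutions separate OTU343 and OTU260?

1

Mismatches occur at site 5 (T↔C, transition), site 10 (T↔C, transition), site 19 (A↔G, transition), site 20 (A↔G, transition), site 21 (C↔T, transition), site 24 (G↔C, transversion).
Of the 6 differences, 5 transitions and 1 transversion, so the answer is 1.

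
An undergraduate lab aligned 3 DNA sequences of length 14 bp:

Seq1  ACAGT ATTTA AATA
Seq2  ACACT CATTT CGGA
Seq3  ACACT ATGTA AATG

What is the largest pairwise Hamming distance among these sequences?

8

Pairwise Hamming distances:
  Seq1 vs Seq2: 7
  Seq1 vs Seq3: 3
  Seq2 vs Seq3: 8
The largest is 8, between Seq2 and Seq3.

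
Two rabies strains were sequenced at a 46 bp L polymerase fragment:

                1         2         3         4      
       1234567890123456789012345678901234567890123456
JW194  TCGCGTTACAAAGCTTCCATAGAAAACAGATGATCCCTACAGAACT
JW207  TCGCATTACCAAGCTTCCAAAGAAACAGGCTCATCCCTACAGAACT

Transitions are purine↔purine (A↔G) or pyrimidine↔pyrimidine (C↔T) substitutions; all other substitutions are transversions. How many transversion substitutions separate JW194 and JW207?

Differing sites — 5:G/A (Ti); 10:A/C (Tv); 20:T/A (Tv); 26:A/C (Tv); 27:C/A (Tv); 28:A/G (Ti); 30:A/C (Tv); 32:G/C (Tv).
Of the 8 differences, 2 transitions and 6 transversions, so the answer is 6.

6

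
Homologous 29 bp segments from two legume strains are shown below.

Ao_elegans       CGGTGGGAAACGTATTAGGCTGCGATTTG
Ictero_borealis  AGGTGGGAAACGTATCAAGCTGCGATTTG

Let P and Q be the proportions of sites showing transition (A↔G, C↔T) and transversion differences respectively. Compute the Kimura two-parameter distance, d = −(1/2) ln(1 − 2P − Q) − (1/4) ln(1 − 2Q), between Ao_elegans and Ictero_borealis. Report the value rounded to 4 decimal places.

Differing sites — 1:C/A (Tv); 16:T/C (Ti); 18:G/A (Ti).
Of the 3 differences, 2 transitions and 1 transversion over 29 sites: P = 2/29 = 0.068966, Q = 1/29 = 0.034483.
d = −0.5·ln(0.827585) − 0.25·ln(0.931034) = −0.5·(-0.189243) − 0.25·(-0.071459) = 0.1125.

0.1125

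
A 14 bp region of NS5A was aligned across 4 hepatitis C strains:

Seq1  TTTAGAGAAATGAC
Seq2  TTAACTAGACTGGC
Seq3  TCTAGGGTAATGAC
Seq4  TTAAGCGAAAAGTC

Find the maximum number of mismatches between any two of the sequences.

Pairwise Hamming distances:
  Seq1 vs Seq2: 7
  Seq1 vs Seq3: 3
  Seq1 vs Seq4: 4
  Seq2 vs Seq3: 8
  Seq2 vs Seq4: 7
  Seq3 vs Seq4: 6
The largest is 8, between Seq2 and Seq3.

8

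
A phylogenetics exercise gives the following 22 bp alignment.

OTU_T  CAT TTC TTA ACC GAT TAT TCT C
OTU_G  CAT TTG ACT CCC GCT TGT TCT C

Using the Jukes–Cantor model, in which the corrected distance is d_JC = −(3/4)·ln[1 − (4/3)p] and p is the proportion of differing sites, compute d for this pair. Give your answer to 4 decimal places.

The sequences differ at positions 6 (C/G), 7 (T/A), 8 (T/C), 9 (A/T), 10 (A/C), 14 (A/C), 17 (A/G).
p = 7/22 = 0.318182.
d = −0.75 · ln(1 − (4/3)·0.318182) = −0.75 · ln(0.575757) = −0.75 · (-0.552070) = 0.4141.

0.4141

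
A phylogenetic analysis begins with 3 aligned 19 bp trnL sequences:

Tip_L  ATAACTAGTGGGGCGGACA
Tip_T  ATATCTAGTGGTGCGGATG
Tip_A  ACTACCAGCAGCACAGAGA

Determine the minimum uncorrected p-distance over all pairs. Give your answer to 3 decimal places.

Pairwise Hamming distances:
  Tip_L vs Tip_T: 4
  Tip_L vs Tip_A: 9
  Tip_T vs Tip_A: 11
The smallest is 4 mismatches, between Tip_L and Tip_T; p = 4/19 = 0.211.

0.211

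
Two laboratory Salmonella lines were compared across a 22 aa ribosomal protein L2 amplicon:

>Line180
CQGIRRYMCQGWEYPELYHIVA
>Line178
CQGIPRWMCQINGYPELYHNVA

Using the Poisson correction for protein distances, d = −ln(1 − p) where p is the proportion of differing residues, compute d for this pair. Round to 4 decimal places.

0.3185

The sequences differ at positions 5 (R/P), 7 (Y/W), 11 (G/I), 12 (W/N), 13 (E/G), 20 (I/N).
p = 6/22 = 0.272727.
d = −ln(1 − 0.272727) = −ln(0.727273) = 0.3185.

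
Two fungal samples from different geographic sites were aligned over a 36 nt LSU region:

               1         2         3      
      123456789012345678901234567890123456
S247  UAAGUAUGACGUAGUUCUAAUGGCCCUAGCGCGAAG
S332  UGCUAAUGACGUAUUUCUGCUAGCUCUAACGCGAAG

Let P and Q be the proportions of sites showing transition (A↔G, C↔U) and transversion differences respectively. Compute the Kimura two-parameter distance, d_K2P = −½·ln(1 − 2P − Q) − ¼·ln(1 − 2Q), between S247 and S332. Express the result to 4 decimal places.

The sequences differ at positions 2 (A/G, transition), 3 (A/C, transversion), 4 (G/U, transversion), 5 (U/A, transversion), 14 (G/U, transversion), 19 (A/G, transition), 20 (A/C, transversion), 22 (G/A, transition), 25 (C/U, transition), 29 (G/A, transition).
Of the 10 differences, 5 transitions and 5 transversions over 36 sites: P = 5/36 = 0.138889, Q = 5/36 = 0.138889.
d = −0.5·ln(0.583333) − 0.25·ln(0.722222) = −0.5·(-0.538997) − 0.25·(-0.325423) = 0.3509.

0.3509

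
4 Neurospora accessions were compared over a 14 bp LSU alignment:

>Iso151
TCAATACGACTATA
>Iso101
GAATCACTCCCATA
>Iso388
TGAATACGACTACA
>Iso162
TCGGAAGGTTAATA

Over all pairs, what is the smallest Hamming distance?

Pairwise Hamming distances:
  Iso151 vs Iso101: 7
  Iso151 vs Iso388: 2
  Iso151 vs Iso162: 7
  Iso101 vs Iso388: 8
  Iso101 vs Iso162: 10
  Iso388 vs Iso162: 9
The smallest is 2, between Iso151 and Iso388.

2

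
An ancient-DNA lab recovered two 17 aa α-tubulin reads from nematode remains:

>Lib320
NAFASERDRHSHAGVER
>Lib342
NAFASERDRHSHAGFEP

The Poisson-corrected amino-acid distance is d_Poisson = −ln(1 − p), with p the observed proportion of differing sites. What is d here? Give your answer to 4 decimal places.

The sequences differ at positions 15 (V/F), 17 (R/P).
p = 2/17 = 0.117647.
d = −ln(1 − 0.117647) = −ln(0.882353) = 0.1252.

0.1252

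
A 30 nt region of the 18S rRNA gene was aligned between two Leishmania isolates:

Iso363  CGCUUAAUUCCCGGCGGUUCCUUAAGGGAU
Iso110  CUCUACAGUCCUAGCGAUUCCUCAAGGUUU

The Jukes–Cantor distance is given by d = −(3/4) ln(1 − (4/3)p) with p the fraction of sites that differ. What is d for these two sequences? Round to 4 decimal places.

The sequences differ at positions 2 (G/U), 5 (U/A), 6 (A/C), 8 (U/G), 12 (C/U), 13 (G/A), 17 (G/A), 23 (U/C), 28 (G/U), 29 (A/U).
p = 10/30 = 0.333333.
d = −0.75 · ln(1 − (4/3)·0.333333) = −0.75 · ln(0.555556) = −0.75 · (-0.587786) = 0.4408.

0.4408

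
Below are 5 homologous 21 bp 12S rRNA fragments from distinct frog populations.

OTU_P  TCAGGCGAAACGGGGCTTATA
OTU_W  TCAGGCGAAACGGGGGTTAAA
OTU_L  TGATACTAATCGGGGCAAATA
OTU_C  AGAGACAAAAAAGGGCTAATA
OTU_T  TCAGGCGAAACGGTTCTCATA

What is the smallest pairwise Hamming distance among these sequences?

Pairwise Hamming distances:
  OTU_P vs OTU_W: 2
  OTU_P vs OTU_L: 7
  OTU_P vs OTU_C: 7
  OTU_P vs OTU_T: 3
  OTU_W vs OTU_L: 9
  OTU_W vs OTU_C: 9
  OTU_W vs OTU_T: 5
  OTU_L vs OTU_C: 7
  OTU_L vs OTU_T: 9
  OTU_C vs OTU_T: 9
The smallest is 2, between OTU_P and OTU_W.

2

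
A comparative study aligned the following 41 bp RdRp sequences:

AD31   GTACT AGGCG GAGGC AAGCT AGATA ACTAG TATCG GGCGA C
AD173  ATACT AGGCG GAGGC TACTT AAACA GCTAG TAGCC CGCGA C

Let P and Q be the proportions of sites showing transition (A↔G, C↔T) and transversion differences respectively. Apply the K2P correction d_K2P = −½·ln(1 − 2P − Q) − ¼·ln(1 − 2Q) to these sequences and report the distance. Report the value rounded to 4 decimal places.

0.2976

Mismatches occur at site 1 (G↔A, transition), site 16 (A↔T, transversion), site 18 (G↔C, transversion), site 19 (C↔T, transition), site 22 (G↔A, transition), site 24 (T↔C, transition), site 26 (A↔G, transition), site 33 (T↔G, transversion), site 35 (G↔C, transversion), site 36 (G↔C, transversion).
Of the 10 differences, 5 transitions and 5 transversions over 41 sites: P = 5/41 = 0.121951, Q = 5/41 = 0.121951.
d = −0.5·ln(0.634147) − 0.25·ln(0.756098) = −0.5·(-0.455474) − 0.25·(-0.279584) = 0.2976.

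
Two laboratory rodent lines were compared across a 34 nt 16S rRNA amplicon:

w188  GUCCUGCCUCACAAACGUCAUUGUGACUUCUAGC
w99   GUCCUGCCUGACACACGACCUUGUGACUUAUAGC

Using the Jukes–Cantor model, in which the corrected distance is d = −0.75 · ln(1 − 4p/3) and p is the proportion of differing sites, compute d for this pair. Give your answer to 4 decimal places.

Mismatches occur at site 10 (C→G), site 14 (A→C), site 18 (U→A), site 20 (A→C), site 30 (C→A).
p = 5/34 = 0.147059.
d = −0.75 · ln(1 − (4/3)·0.147059) = −0.75 · ln(0.803921) = −0.75 · (-0.218254) = 0.1637.

0.1637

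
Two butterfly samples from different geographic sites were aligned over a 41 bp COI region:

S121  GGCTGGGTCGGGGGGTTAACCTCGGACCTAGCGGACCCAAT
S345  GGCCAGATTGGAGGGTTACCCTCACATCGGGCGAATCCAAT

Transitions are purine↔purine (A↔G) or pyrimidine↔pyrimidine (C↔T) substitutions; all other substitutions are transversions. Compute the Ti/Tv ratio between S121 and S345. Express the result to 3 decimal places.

3.333

Differing sites — 4:T/C (Ti); 5:G/A (Ti); 7:G/A (Ti); 9:C/T (Ti); 12:G/A (Ti); 19:A/C (Tv); 24:G/A (Ti); 25:G/C (Tv); 27:C/T (Ti); 29:T/G (Tv); 30:A/G (Ti); 34:G/A (Ti); 36:C/T (Ti).
Of the 13 differences, 10 transitions and 3 transversions, so Ti/Tv = 10/3 = 3.333.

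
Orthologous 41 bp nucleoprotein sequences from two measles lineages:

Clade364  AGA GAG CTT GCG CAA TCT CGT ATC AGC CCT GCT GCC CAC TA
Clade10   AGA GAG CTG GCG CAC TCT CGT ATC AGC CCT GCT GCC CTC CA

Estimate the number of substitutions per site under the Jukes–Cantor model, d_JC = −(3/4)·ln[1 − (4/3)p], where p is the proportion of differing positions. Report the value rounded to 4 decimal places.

0.1045

Mismatches occur at site 9 (T↔G), site 15 (A↔C), site 38 (A↔T), site 40 (T↔C).
p = 4/41 = 0.097561.
d = −0.75 · ln(1 − (4/3)·0.097561) = −0.75 · ln(0.869919) = −0.75 · (-0.139355) = 0.1045.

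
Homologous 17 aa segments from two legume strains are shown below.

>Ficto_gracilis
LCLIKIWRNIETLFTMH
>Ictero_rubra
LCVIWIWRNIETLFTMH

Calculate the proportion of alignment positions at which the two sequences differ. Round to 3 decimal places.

Differing sites — 3:L/V; 5:K/W.
There are 2 differences over 17 sites, so p = 2/17 = 0.118.

0.118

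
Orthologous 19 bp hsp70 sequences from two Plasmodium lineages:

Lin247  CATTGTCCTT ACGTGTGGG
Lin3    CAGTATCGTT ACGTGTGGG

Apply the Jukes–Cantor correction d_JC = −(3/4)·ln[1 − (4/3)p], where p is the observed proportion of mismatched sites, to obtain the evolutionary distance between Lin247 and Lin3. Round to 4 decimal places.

0.1773

The sequences differ at positions 3 (T/G), 5 (G/A), 8 (C/G).
p = 3/19 = 0.157895.
d = −0.75 · ln(1 − (4/3)·0.157895) = −0.75 · ln(0.789473) = −0.75 · (-0.236390) = 0.1773.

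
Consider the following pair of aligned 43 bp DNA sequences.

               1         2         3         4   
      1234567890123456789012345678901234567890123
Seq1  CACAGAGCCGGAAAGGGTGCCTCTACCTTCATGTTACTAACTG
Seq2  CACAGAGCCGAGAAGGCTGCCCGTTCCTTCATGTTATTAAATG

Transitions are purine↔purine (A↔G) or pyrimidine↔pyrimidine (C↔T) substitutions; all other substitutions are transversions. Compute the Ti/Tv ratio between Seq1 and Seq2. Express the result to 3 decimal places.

Mismatches occur at site 11 (G↔A, transition), site 12 (A↔G, transition), site 17 (G↔C, transversion), site 22 (T↔C, transition), site 23 (C↔G, transversion), site 25 (A↔T, transversion), site 37 (C↔T, transition), site 41 (C↔A, transversion).
Of the 8 differences, 4 transitions and 4 transversions, so Ti/Tv = 4/4 = 1.000.

1.000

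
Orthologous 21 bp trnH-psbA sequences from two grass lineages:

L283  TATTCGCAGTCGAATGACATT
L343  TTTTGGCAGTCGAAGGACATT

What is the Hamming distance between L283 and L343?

The sequences differ at positions 2 (A/T), 5 (C/G), 15 (T/G).
That gives 3 mismatches out of 21 aligned sites, so the Hamming distance is 3.

3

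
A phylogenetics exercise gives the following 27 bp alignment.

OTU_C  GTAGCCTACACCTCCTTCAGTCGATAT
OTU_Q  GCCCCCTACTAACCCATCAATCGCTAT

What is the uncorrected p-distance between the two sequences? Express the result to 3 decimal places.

0.370

The sequences differ at positions 2 (T/C), 3 (A/C), 4 (G/C), 10 (A/T), 11 (C/A), 12 (C/A), 13 (T/C), 16 (T/A), 20 (G/A), 24 (A/C).
There are 10 differences over 27 sites, so p = 10/27 = 0.370.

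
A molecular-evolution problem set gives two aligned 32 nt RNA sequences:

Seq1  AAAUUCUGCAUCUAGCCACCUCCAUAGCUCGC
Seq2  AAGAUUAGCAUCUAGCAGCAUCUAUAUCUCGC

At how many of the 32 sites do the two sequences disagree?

9

The sequences differ at positions 3 (A/G), 4 (U/A), 6 (C/U), 7 (U/A), 17 (C/A), 18 (A/G), 20 (C/A), 23 (C/U), 27 (G/U).
That gives 9 mismatches out of 32 aligned sites, so the Hamming distance is 9.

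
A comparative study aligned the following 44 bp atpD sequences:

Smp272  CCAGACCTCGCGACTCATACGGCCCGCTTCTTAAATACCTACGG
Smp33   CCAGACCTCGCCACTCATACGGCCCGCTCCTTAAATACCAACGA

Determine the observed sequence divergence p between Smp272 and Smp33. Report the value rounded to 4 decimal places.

The sequences differ at positions 12 (G/C), 29 (T/C), 40 (T/A), 44 (G/A).
There are 4 differences over 44 sites, so p = 4/44 = 0.0909.

0.0909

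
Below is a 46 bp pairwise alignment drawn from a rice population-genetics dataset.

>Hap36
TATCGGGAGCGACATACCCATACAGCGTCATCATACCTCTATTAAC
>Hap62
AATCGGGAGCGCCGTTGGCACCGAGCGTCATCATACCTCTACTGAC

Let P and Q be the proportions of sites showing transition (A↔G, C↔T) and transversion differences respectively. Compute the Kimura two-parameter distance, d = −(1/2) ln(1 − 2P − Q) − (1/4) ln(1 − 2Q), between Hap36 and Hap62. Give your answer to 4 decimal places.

0.2881

Mismatches occur at site 1 (T/A, transversion), site 12 (A/C, transversion), site 14 (A/G, transition), site 16 (A/T, transversion), site 17 (C/G, transversion), site 18 (C/G, transversion), site 21 (T/C, transition), site 22 (A/C, transversion), site 23 (C/G, transversion), site 42 (T/C, transition), site 44 (A/G, transition).
Of the 11 differences, 4 transitions and 7 transversions over 46 sites: P = 4/46 = 0.086957, Q = 7/46 = 0.152174.
d = −0.5·ln(0.673912) − 0.25·ln(0.695652) = −0.5·(-0.394656) − 0.25·(-0.362906) = 0.2881.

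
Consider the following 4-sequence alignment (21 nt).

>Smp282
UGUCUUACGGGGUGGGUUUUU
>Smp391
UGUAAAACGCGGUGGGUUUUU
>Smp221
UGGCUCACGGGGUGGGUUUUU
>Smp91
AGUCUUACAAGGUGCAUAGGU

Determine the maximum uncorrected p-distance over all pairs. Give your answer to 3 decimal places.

0.524

Pairwise Hamming distances:
  Smp282 vs Smp391: 4
  Smp282 vs Smp221: 2
  Smp282 vs Smp91: 8
  Smp391 vs Smp221: 5
  Smp391 vs Smp91: 11
  Smp221 vs Smp91: 10
The largest is 11 mismatches, between Smp391 and Smp91; p = 11/21 = 0.524.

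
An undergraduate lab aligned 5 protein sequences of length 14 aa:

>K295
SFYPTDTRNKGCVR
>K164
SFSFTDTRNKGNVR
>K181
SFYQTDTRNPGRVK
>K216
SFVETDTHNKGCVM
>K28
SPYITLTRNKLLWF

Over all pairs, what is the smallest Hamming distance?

3

Pairwise Hamming distances:
  K295 vs K164: 3
  K295 vs K181: 4
  K295 vs K216: 4
  K295 vs K28: 7
  K164 vs K181: 5
  K164 vs K216: 5
  K164 vs K28: 8
  K181 vs K216: 6
  K181 vs K28: 8
  K216 vs K28: 9
The smallest is 3, between K295 and K164.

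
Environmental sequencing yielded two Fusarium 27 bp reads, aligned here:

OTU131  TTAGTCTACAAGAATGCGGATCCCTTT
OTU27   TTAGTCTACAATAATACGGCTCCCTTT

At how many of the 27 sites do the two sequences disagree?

3

Differing sites — 12:G/T; 16:G/A; 20:A/C.
That gives 3 mismatches out of 27 aligned sites, so the Hamming distance is 3.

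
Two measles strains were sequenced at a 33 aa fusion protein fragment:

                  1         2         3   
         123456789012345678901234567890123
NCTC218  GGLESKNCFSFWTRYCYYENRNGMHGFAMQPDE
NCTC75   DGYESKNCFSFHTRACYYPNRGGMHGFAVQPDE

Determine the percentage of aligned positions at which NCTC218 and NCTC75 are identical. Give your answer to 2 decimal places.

Mismatches occur at site 1 (G↔D), site 3 (L↔Y), site 12 (W↔H), site 15 (Y↔A), site 19 (E↔P), site 22 (N↔G), site 29 (M↔V).
26 of the 33 sites match, so the percent identity is 26/33 × 100 = 78.79%.

78.79%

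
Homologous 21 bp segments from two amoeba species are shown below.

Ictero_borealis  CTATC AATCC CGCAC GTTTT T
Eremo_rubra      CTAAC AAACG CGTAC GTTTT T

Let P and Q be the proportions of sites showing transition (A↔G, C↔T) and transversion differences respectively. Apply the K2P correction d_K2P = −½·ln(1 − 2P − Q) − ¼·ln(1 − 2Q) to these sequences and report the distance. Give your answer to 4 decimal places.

0.2201

Differing sites — 4:T/A (Tv); 8:T/A (Tv); 10:C/G (Tv); 13:C/T (Ti).
Of the 4 differences, 1 transition and 3 transversions over 21 sites: P = 1/21 = 0.047619, Q = 3/21 = 0.142857.
d = −0.5·ln(0.761905) − 0.25·ln(0.714286) = −0.5·(-0.271933) − 0.25·(-0.336472) = 0.2201.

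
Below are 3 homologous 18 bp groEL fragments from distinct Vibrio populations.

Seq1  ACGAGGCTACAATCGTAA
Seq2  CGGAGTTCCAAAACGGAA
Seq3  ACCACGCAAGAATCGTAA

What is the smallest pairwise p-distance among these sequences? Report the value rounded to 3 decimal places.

Pairwise Hamming distances:
  Seq1 vs Seq2: 9
  Seq1 vs Seq3: 4
  Seq2 vs Seq3: 11
The smallest is 4 mismatches, between Seq1 and Seq3; p = 4/18 = 0.222.

0.222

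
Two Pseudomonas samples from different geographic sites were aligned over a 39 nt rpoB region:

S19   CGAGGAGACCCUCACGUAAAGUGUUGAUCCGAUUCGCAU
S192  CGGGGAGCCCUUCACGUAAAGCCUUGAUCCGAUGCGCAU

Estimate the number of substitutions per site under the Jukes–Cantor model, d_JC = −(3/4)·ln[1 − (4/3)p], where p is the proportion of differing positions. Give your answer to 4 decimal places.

0.1722

Mismatches occur at site 3 (A→G), site 8 (A→C), site 11 (C→U), site 22 (U→C), site 23 (G→C), site 34 (U→G).
p = 6/39 = 0.153846.
d = −0.75 · ln(1 − (4/3)·0.153846) = −0.75 · ln(0.794872) = −0.75 · (-0.229574) = 0.1722.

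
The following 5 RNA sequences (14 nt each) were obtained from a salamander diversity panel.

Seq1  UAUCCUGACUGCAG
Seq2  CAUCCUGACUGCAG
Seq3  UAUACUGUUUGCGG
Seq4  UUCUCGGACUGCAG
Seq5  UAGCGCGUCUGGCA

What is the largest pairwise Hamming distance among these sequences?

9

Pairwise Hamming distances:
  Seq1 vs Seq2: 1
  Seq1 vs Seq3: 4
  Seq1 vs Seq4: 4
  Seq1 vs Seq5: 7
  Seq2 vs Seq3: 5
  Seq2 vs Seq4: 5
  Seq2 vs Seq5: 8
  Seq3 vs Seq4: 7
  Seq3 vs Seq5: 8
  Seq4 vs Seq5: 9
The largest is 9, between Seq4 and Seq5.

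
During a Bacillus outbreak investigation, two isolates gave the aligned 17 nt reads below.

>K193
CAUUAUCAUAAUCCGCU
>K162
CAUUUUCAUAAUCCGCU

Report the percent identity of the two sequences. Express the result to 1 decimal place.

94.1%

A single mismatch occurs at site 5 (A↔U).
16 of the 17 sites match, so the percent identity is 16/17 × 100 = 94.1%.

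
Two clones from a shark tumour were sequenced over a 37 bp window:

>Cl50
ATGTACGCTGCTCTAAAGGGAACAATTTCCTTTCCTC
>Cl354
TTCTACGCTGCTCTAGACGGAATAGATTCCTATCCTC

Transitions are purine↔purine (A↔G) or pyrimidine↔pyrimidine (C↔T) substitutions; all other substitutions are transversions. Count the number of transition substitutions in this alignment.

Mismatches occur at site 1 (A/T, transversion), site 3 (G/C, transversion), site 16 (A/G, transition), site 18 (G/C, transversion), site 23 (C/T, transition), site 25 (A/G, transition), site 26 (T/A, transversion), site 32 (T/A, transversion).
Of the 8 differences, 3 transitions and 5 transversions, so the answer is 3.

3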